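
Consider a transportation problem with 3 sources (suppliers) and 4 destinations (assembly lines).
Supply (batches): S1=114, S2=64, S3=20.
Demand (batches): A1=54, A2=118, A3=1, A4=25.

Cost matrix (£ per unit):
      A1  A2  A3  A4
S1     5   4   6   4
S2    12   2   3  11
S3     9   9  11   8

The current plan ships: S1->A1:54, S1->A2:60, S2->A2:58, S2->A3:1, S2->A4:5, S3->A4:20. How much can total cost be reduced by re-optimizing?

Current plan cost = 54·5 + 60·4 + 58·2 + 1·3 + 5·11 + 20·8 = £844.
Optimal plan:
  S1→A1: 34 × £5 = £170
  S1→A2: 55 × £4 = £220
  S1→A4: 25 × £4 = £100
  S2→A2: 63 × £2 = £126
  S2→A3: 1 × £3 = £3
  S3→A1: 20 × £9 = £180
Optimal cost = £799.
Saving = 844 − 799 = £45.

45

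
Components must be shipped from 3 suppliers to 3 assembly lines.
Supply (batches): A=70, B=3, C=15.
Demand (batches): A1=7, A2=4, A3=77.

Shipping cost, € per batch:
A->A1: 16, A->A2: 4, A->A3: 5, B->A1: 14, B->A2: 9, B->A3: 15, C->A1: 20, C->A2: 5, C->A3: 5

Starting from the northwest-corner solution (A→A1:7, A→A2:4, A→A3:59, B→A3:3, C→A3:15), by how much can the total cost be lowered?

36

Current plan cost = 7·16 + 4·4 + 59·5 + 3·15 + 15·5 = €543.
Optimal plan:
  A–A1: 4 batches
  A–A2: 4 batches
  A–A3: 62 batches
  B–A1: 3 batches
  C–A3: 15 batches
Optimal cost = €507.
Saving = 543 − 507 = €36.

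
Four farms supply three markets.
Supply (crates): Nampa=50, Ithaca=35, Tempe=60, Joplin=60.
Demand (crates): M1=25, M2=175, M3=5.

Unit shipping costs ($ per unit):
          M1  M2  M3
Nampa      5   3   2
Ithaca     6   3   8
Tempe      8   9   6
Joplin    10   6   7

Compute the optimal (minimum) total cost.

One minimum-cost allocation:
  Nampa->M2: 50 × $3 = $150
  Ithaca->M2: 35 × $3 = $105
  Tempe->M1: 25 × $8 = $200
  Tempe->M2: 30 × $9 = $270
  Tempe->M3: 5 × $6 = $30
  Joplin->M2: 60 × $6 = $360
Total = 150 + 105 + 200 + 270 + 30 + 360 = $1115.

1115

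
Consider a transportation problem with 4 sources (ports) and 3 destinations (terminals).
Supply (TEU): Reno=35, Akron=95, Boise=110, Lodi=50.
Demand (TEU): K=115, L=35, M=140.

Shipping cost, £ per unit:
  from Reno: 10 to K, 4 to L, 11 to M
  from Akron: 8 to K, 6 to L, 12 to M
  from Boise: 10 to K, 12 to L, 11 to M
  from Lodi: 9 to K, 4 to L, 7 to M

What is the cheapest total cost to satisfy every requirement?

Optimal allocation:
  Reno→L: 35 × £4 = £140
  Akron→K: 95 × £8 = £760
  Boise→K: 20 × £10 = £200
  Boise→M: 90 × £11 = £990
  Lodi→M: 50 × £7 = £350
Total = 140 + 760 + 200 + 990 + 350 = £2440.

2440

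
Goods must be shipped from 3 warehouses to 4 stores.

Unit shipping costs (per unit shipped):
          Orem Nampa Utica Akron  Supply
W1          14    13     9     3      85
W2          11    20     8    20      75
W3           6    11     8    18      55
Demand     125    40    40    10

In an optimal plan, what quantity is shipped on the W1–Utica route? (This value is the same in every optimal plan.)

Solving gives:
  W1–Nampa: 40 units
  W1–Utica: 35 units
  W1–Akron: 10 units
  W2–Orem: 70 units
  W2–Utica: 5 units
  W3–Orem: 55 units
Total cost = 2005.
So W1→Utica carries 35 units.

35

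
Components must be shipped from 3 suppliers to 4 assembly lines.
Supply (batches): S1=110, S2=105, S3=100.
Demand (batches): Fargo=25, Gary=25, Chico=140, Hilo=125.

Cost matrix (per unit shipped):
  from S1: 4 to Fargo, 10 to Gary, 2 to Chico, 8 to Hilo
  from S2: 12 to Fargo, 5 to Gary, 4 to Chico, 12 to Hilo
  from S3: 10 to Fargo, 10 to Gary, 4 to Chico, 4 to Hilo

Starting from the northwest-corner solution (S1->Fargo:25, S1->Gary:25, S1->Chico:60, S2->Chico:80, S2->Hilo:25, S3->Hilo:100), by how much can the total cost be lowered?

Current plan cost = 25·4 + 25·10 + 60·2 + 80·4 + 25·12 + 100·4 = 1490.
Optimal plan:
  S1–Fargo: 25 × 4 = 100
  S1–Chico: 60 × 2 = 120
  S1–Hilo: 25 × 8 = 200
  S2–Gary: 25 × 5 = 125
  S2–Chico: 80 × 4 = 320
  S3–Hilo: 100 × 4 = 400
Optimal cost = 1265.
Saving = 1490 − 1265 = 225.

225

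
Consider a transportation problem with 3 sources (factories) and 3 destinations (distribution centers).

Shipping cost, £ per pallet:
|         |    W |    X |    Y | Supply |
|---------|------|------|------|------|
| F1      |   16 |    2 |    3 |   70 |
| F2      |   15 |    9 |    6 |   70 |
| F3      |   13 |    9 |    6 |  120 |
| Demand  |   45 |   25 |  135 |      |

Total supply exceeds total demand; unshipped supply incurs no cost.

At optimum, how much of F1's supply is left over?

0

An optimal plan:
  F1->X: 25 × £2 = £50
  F1->Y: 45 × £3 = £135
  F2->Y: 70 × £6 = £420
  F3->W: 45 × £13 = £585
  F3->Y: 20 × £6 = £120
Total cost = £1310.
F1 ships 70 of its 70, leaving 0.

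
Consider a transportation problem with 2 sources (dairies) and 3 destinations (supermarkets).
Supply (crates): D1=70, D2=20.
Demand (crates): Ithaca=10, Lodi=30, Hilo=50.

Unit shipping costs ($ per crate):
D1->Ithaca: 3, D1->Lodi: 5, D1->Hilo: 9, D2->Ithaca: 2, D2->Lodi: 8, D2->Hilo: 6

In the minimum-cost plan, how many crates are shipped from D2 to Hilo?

20

Optimal shipments:
  D1->Ithaca: 10 × $3 = $30
  D1->Lodi: 30 × $5 = $150
  D1->Hilo: 30 × $9 = $270
  D2->Hilo: 20 × $6 = $120
Total cost = $570.
So D2→Hilo carries 20 crates.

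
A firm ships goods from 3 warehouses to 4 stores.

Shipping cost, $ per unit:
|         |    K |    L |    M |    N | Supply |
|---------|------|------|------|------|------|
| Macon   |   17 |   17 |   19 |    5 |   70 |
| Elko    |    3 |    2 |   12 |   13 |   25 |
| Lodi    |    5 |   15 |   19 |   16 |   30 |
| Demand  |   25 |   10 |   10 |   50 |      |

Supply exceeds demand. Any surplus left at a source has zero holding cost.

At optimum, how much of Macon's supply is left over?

20

An optimal plan:
  Macon to N: 50 × $5 = $250
  Elko to K: 5 × $3 = $15
  Elko to L: 10 × $2 = $20
  Elko to M: 10 × $12 = $120
  Lodi to K: 20 × $5 = $100
Total cost = $505.
Macon ships 50 of its 70, leaving 20.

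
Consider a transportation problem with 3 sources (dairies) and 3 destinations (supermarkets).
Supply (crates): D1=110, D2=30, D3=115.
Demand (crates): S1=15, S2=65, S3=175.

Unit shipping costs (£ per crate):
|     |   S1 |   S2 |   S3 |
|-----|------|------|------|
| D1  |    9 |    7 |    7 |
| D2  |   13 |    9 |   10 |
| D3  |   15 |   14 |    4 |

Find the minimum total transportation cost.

A cheapest plan:
  D1->S1: 15 × £9 = £135
  D1->S2: 35 × £7 = £245
  D1->S3: 60 × £7 = £420
  D2->S2: 30 × £9 = £270
  D3->S3: 115 × £4 = £460
Total = 135 + 245 + 420 + 270 + 460 = £1530.
(Supply check: D1 ships 110; D2 ships 30; D3 ships 115.)

1530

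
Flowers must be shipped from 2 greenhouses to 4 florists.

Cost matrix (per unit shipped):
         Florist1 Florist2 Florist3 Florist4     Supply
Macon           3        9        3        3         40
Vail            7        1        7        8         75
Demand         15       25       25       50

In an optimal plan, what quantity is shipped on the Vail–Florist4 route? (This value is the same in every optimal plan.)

10

Optimal shipments:
  Macon→Florist4: 40 bunches
  Vail→Florist1: 15 bunches
  Vail→Florist2: 25 bunches
  Vail→Florist3: 25 bunches
  Vail→Florist4: 10 bunches
Total cost = 505.
So Vail→Florist4 carries 10 bunches.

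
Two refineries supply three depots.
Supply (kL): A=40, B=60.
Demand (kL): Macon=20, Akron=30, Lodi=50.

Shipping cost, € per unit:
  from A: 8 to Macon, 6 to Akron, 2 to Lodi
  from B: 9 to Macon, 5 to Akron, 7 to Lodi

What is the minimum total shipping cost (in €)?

An optimal shipping plan:
  A–Lodi: 40 kL
  B–Macon: 20 kL
  B–Akron: 30 kL
  B–Lodi: 10 kL
Total cost = €480.

480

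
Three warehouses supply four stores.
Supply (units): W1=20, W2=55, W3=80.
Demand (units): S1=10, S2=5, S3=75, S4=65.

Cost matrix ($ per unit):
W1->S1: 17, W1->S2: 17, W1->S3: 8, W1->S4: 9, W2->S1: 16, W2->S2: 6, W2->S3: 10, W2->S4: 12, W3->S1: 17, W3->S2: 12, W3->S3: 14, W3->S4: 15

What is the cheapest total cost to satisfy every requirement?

1905

One minimum-cost allocation:
  W1–S4: 20 × $9 = $180
  W2–S2: 5 × $6 = $30
  W2–S3: 50 × $10 = $500
  W3–S1: 10 × $17 = $170
  W3–S3: 25 × $14 = $350
  W3–S4: 45 × $15 = $675
Total = 180 + 30 + 500 + 170 + 350 + 675 = $1905.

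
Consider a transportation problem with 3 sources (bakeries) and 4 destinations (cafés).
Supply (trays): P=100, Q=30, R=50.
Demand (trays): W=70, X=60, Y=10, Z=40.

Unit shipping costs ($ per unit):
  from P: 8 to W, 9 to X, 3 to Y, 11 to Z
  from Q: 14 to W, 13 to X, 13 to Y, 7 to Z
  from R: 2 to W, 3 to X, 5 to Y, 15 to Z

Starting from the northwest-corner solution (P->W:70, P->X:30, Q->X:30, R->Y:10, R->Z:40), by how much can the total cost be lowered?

Current plan cost = 70·8 + 30·9 + 30·13 + 10·5 + 40·15 = $1870.
Optimal plan:
  P->W: 20 × $8 = $160
  P->X: 60 × $9 = $540
  P->Y: 10 × $3 = $30
  P->Z: 10 × $11 = $110
  Q->Z: 30 × $7 = $210
  R->W: 50 × $2 = $100
Optimal cost = $1150.
Saving = 1870 − 1150 = $720.

720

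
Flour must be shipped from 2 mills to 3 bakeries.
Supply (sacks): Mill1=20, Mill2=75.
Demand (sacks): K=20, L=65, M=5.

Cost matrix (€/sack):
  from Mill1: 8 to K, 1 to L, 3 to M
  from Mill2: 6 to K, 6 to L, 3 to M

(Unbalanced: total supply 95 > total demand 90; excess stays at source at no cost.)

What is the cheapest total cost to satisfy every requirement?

Optimal allocation:
  Mill1–L: 20 × €1 = €20
  Mill2–K: 20 × €6 = €120
  Mill2–L: 45 × €6 = €270
  Mill2–M: 5 × €3 = €15
Total = 20 + 120 + 270 + 15 = €425.

425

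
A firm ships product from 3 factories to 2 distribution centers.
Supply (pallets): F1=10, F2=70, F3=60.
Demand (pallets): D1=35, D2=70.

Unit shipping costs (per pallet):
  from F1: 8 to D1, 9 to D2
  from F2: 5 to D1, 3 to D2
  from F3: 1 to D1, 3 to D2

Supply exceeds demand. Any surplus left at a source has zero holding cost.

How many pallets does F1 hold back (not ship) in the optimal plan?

10

Minimum-cost shipments:
  F2–D2: 45 × 3 = 135
  F3–D1: 35 × 1 = 35
  F3–D2: 25 × 3 = 75
Total cost = 245.
F1 ships 0 of its 10, leaving 10.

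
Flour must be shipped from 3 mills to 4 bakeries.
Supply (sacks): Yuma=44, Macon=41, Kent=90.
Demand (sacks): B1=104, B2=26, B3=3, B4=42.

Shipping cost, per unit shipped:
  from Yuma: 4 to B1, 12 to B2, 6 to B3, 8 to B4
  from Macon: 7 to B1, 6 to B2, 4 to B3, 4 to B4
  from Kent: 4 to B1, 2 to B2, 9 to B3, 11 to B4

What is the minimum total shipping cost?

658

One minimum-cost allocation:
  Yuma->B1: 40 sacks
  Yuma->B3: 3 sacks
  Yuma->B4: 1 sacks
  Macon->B4: 41 sacks
  Kent->B1: 64 sacks
  Kent->B2: 26 sacks
Total cost = 658.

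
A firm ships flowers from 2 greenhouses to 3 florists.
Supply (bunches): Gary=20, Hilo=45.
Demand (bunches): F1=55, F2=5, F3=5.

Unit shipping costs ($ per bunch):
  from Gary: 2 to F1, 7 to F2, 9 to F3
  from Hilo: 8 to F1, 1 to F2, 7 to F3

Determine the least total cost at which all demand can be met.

360

Optimal allocation:
  Gary→F1: 20 × $2 = $40
  Hilo→F1: 35 × $8 = $280
  Hilo→F2: 5 × $1 = $5
  Hilo→F3: 5 × $7 = $35
Total = 40 + 280 + 5 + 35 = $360.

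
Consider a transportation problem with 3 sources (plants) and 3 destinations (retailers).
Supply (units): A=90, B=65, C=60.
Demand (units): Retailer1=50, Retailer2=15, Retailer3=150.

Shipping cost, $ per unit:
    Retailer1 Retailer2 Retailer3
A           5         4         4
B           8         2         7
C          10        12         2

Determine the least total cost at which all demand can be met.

Optimal allocation:
  A->Retailer3: 90 units
  B->Retailer1: 50 units
  B->Retailer2: 15 units
  C->Retailer3: 60 units
Total cost = $910.

910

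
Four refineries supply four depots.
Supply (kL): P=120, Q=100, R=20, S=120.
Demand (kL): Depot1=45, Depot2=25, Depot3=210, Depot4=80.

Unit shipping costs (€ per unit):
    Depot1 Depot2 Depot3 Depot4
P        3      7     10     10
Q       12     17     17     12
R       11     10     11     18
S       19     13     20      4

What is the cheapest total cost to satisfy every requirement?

3750

Optimal allocation:
  P->Depot1: 45 × €3 = €135
  P->Depot3: 75 × €10 = €750
  Q->Depot3: 100 × €17 = €1700
  R->Depot3: 20 × €11 = €220
  S->Depot2: 25 × €13 = €325
  S->Depot3: 15 × €20 = €300
  S->Depot4: 80 × €4 = €320
Total = 135 + 750 + 1700 + 220 + 325 + 300 + 320 = €3750.
(Supply check: P ships 120; Q ships 100; R ships 20; S ships 120.)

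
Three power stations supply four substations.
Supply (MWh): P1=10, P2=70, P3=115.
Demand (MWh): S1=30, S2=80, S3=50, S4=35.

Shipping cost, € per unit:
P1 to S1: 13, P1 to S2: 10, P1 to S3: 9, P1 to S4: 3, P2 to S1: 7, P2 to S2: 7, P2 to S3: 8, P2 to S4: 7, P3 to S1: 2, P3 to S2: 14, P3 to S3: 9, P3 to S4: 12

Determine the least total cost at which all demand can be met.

An optimal shipping plan:
  P1–S4: 10 × €3 = €30
  P2–S2: 70 × €7 = €490
  P3–S1: 30 × €2 = €60
  P3–S2: 10 × €14 = €140
  P3–S3: 50 × €9 = €450
  P3–S4: 25 × €12 = €300
Total = 30 + 490 + 60 + 140 + 450 + 300 = €1470.

1470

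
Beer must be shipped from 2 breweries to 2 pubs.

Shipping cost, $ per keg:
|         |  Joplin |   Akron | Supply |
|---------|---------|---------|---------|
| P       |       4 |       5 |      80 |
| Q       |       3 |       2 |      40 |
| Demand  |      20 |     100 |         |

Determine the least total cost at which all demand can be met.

460

Optimal allocation:
  P–Joplin: 20 × $4 = $80
  P–Akron: 60 × $5 = $300
  Q–Akron: 40 × $2 = $80
Total = 80 + 300 + 80 = $460.
(Supply check: P ships 80; Q ships 40.)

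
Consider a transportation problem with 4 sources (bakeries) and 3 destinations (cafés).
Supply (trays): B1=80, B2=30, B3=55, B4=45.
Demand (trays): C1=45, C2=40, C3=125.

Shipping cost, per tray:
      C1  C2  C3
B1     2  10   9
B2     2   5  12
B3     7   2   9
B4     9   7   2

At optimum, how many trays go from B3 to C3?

Solving gives:
  B1–C1: 15 trays
  B1–C3: 65 trays
  B2–C1: 30 trays
  B3–C2: 40 trays
  B3–C3: 15 trays
  B4–C3: 45 trays
Total cost = 980.
So B3→C3 carries 15 trays.

15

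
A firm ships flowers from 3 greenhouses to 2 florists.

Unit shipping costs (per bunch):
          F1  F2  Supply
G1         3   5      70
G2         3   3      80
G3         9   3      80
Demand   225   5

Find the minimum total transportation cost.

One minimum-cost allocation:
  G1→F1: 70 × 3 = 210
  G2→F1: 80 × 3 = 240
  G3→F1: 75 × 9 = 675
  G3→F2: 5 × 3 = 15
Total = 210 + 240 + 675 + 15 = 1140.

1140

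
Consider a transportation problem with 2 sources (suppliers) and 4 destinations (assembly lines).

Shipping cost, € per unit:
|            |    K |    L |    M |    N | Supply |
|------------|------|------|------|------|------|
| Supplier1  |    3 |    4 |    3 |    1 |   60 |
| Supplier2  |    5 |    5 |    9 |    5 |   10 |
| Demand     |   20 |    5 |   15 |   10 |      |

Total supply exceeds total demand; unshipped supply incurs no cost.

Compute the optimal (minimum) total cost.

Optimal allocation:
  Supplier1–K: 20 batches
  Supplier1–L: 5 batches
  Supplier1–M: 15 batches
  Supplier1–N: 10 batches
Total cost = €135.

135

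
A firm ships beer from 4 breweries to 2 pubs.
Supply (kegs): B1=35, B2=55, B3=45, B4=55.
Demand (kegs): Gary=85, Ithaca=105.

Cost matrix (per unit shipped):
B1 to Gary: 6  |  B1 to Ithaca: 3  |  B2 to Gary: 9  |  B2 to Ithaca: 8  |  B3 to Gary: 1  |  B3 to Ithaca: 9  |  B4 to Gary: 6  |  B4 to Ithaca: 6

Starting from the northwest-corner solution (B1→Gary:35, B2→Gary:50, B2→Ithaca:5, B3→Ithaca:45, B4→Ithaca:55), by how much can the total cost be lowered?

515

Current plan cost = 35·6 + 50·9 + 5·8 + 45·9 + 55·6 = 1435.
Optimal plan:
  B1→Ithaca: 35 × 3 = 105
  B2→Ithaca: 55 × 8 = 440
  B3→Gary: 45 × 1 = 45
  B4→Gary: 40 × 6 = 240
  B4→Ithaca: 15 × 6 = 90
Optimal cost = 920.
Saving = 1435 − 920 = 515.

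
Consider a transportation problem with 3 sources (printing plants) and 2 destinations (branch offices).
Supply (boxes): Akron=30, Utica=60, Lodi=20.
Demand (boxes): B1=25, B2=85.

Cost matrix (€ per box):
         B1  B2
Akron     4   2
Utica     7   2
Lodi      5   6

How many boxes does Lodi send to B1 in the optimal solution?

20

The minimum-cost plan:
  Akron to B1: 5 boxes
  Akron to B2: 25 boxes
  Utica to B2: 60 boxes
  Lodi to B1: 20 boxes
Total cost = €290.
So Lodi→B1 carries 20 boxes.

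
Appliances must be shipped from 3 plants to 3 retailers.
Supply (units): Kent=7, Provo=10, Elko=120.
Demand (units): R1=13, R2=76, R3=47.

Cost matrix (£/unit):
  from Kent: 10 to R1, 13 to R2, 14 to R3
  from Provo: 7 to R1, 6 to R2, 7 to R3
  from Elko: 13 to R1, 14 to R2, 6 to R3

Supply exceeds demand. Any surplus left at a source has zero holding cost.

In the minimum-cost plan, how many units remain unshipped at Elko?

An optimal plan:
  Kent→R1: 7 × £10 = £70
  Provo→R2: 10 × £6 = £60
  Elko→R1: 6 × £13 = £78
  Elko→R2: 66 × £14 = £924
  Elko→R3: 47 × £6 = £282
Total cost = £1414.
Elko ships 119 of its 120, leaving 1.

1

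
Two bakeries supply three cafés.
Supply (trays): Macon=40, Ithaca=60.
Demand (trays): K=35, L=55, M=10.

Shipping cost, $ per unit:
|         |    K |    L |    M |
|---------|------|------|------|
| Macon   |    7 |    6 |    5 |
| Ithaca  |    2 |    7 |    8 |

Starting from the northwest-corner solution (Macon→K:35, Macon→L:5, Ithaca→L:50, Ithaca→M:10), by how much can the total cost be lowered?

230

Current plan cost = 35·7 + 5·6 + 50·7 + 10·8 = $705.
Optimal plan:
  Macon→L: 30 × $6 = $180
  Macon→M: 10 × $5 = $50
  Ithaca→K: 35 × $2 = $70
  Ithaca→L: 25 × $7 = $175
Optimal cost = $475.
Saving = 705 − 475 = $230.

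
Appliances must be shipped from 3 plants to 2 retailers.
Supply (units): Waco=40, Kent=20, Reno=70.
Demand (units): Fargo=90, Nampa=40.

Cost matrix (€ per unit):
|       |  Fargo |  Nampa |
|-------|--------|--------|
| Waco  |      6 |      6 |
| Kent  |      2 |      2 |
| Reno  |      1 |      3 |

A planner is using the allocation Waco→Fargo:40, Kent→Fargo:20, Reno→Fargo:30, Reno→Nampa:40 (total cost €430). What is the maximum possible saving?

80

Current plan cost = 40·6 + 20·2 + 30·1 + 40·3 = €430.
Optimal plan:
  Waco to Fargo: 20 × €6 = €120
  Waco to Nampa: 20 × €6 = €120
  Kent to Nampa: 20 × €2 = €40
  Reno to Fargo: 70 × €1 = €70
Optimal cost = €350.
Saving = 430 − 350 = €80.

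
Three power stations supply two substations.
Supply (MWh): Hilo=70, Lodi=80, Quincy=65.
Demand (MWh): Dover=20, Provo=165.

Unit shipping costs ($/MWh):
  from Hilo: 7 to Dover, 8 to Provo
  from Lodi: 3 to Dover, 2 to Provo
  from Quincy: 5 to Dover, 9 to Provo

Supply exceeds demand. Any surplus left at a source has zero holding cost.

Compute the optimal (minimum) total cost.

955

A cheapest plan:
  Hilo to Provo: 70 × $8 = $560
  Lodi to Provo: 80 × $2 = $160
  Quincy to Dover: 20 × $5 = $100
  Quincy to Provo: 15 × $9 = $135
Total = 560 + 160 + 100 + 135 = $955.
(Supply check: Hilo ships 70; Lodi ships 80; Quincy ships 35.)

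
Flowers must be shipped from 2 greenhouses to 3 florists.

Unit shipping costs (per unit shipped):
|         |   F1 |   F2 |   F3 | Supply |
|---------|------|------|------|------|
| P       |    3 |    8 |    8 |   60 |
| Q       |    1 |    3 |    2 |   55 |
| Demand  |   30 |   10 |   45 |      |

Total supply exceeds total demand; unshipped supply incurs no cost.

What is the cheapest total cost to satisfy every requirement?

210

A cheapest plan:
  P–F1: 30 × 3 = 90
  Q–F2: 10 × 3 = 30
  Q–F3: 45 × 2 = 90
Total = 90 + 30 + 90 = 210.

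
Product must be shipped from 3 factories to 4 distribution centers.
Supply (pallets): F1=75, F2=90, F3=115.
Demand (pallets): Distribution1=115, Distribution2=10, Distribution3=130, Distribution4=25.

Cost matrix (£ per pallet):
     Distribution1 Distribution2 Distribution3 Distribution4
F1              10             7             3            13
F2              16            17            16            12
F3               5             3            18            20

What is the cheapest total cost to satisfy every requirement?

An optimal shipping plan:
  F1–Distribution3: 75 × £3 = £225
  F2–Distribution1: 10 × £16 = £160
  F2–Distribution3: 55 × £16 = £880
  F2–Distribution4: 25 × £12 = £300
  F3–Distribution1: 105 × £5 = £525
  F3–Distribution2: 10 × £3 = £30
Total = 225 + 160 + 880 + 300 + 525 + 30 = £2120.
(Supply check: F1 ships 75; F2 ships 90; F3 ships 115.)

2120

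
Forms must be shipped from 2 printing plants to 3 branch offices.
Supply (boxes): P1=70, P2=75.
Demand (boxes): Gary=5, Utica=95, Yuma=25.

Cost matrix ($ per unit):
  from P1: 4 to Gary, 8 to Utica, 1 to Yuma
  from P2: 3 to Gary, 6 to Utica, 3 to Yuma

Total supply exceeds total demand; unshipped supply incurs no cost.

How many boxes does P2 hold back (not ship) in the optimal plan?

0

An optimal plan:
  P1 to Gary: 5 × $4 = $20
  P1 to Utica: 20 × $8 = $160
  P1 to Yuma: 25 × $1 = $25
  P2 to Utica: 75 × $6 = $450
Total cost = $655.
P2 ships 75 of its 75, leaving 0.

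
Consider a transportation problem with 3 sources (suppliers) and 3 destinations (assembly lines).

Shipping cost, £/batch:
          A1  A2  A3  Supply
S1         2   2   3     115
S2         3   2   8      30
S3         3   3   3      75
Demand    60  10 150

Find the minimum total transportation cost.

610

One minimum-cost allocation:
  S1 to A1: 40 × £2 = £80
  S1 to A3: 75 × £3 = £225
  S2 to A1: 20 × £3 = £60
  S2 to A2: 10 × £2 = £20
  S3 to A3: 75 × £3 = £225
Total = 80 + 225 + 60 + 20 + 225 = £610.
(Supply check: S1 ships 115; S2 ships 30; S3 ships 75.)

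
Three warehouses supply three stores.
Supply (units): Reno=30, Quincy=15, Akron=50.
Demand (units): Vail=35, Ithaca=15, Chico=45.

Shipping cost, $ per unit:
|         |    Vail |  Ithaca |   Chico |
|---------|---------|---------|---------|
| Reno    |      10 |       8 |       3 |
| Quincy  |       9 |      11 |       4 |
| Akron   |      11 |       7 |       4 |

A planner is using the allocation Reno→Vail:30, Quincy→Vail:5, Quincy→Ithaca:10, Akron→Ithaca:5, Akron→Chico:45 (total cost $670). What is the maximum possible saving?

60

Current plan cost = 30·10 + 5·9 + 10·11 + 5·7 + 45·4 = $670.
Optimal plan:
  Reno->Chico: 30 × $3 = $90
  Quincy->Vail: 15 × $9 = $135
  Akron->Vail: 20 × $11 = $220
  Akron->Ithaca: 15 × $7 = $105
  Akron->Chico: 15 × $4 = $60
Optimal cost = $610.
Saving = 670 − 610 = $60.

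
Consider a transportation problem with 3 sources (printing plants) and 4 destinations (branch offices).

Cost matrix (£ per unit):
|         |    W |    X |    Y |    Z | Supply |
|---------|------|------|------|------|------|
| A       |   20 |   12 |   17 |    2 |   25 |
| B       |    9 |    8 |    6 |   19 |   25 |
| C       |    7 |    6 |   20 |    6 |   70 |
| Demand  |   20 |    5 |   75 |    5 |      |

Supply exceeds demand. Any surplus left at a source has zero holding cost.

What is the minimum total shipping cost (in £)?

1270

Optimal allocation:
  A->Y: 20 × £17 = £340
  A->Z: 5 × £2 = £10
  B->Y: 25 × £6 = £150
  C->W: 20 × £7 = £140
  C->X: 5 × £6 = £30
  C->Y: 30 × £20 = £600
Total = 340 + 10 + 150 + 140 + 30 + 600 = £1270.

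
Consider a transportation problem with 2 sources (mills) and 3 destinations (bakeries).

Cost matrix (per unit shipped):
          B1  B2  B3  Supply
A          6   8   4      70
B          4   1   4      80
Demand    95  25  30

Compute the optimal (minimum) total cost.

605

An optimal shipping plan:
  A–B1: 40 × 6 = 240
  A–B3: 30 × 4 = 120
  B–B1: 55 × 4 = 220
  B–B2: 25 × 1 = 25
Total = 240 + 120 + 220 + 25 = 605.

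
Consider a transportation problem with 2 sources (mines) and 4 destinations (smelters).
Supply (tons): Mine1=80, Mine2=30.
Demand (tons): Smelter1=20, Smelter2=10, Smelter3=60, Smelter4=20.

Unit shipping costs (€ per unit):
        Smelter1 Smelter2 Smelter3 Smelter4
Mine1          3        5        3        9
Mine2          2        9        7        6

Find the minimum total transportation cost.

400

One minimum-cost allocation:
  Mine1 to Smelter1: 10 tons
  Mine1 to Smelter2: 10 tons
  Mine1 to Smelter3: 60 tons
  Mine2 to Smelter1: 10 tons
  Mine2 to Smelter4: 20 tons
Total cost = €400.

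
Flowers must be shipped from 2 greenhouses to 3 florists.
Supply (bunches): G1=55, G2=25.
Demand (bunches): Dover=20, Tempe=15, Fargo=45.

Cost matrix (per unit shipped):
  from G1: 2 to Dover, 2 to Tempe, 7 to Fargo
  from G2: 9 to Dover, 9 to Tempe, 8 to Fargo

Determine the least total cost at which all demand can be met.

An optimal shipping plan:
  G1->Dover: 20 bunches
  G1->Tempe: 15 bunches
  G1->Fargo: 20 bunches
  G2->Fargo: 25 bunches
Total cost = 410.

410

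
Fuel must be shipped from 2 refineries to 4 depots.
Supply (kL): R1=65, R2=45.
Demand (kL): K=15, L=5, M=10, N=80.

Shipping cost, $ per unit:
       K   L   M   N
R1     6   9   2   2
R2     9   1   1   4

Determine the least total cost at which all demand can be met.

Optimal allocation:
  R1 to K: 15 × $6 = $90
  R1 to N: 50 × $2 = $100
  R2 to L: 5 × $1 = $5
  R2 to M: 10 × $1 = $10
  R2 to N: 30 × $4 = $120
Total = 90 + 100 + 5 + 10 + 120 = $325.

325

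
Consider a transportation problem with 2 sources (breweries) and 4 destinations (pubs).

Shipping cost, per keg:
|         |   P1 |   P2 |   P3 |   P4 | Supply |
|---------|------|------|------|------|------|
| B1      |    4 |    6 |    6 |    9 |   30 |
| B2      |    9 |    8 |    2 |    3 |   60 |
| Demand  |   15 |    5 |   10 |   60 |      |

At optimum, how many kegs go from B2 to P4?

Optimal shipments:
  B1→P1: 15 × 4 = 60
  B1→P2: 5 × 6 = 30
  B1→P3: 10 × 6 = 60
  B2→P4: 60 × 3 = 180
Total cost = 330.
So B2→P4 carries 60 kegs.

60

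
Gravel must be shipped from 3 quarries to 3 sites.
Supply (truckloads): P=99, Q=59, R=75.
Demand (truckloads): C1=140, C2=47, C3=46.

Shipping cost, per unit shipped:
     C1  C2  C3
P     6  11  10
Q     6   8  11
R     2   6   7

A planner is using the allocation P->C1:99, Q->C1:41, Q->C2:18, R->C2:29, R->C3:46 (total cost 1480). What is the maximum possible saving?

104

Current plan cost = 99·6 + 41·6 + 18·8 + 29·6 + 46·7 = 1480.
Optimal plan:
  P to C1: 53 × 6 = 318
  P to C3: 46 × 10 = 460
  Q to C1: 12 × 6 = 72
  Q to C2: 47 × 8 = 376
  R to C1: 75 × 2 = 150
Optimal cost = 1376.
Saving = 1480 − 1376 = 104.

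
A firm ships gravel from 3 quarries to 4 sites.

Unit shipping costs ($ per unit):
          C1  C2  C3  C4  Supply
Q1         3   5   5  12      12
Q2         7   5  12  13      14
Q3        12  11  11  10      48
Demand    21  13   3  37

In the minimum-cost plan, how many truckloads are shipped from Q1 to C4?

0

Solving gives:
  Q1->C1: 12 × $3 = $36
  Q2->C1: 1 × $7 = $7
  Q2->C2: 13 × $5 = $65
  Q3->C1: 8 × $12 = $96
  Q3->C3: 3 × $11 = $33
  Q3->C4: 37 × $10 = $370
Total cost = $607.
The route Q1→C4 is not used.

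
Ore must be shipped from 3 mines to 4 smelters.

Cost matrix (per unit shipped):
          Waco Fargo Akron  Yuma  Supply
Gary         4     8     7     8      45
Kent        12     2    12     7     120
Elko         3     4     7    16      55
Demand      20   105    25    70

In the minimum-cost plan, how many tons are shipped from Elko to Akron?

The minimum-cost plan:
  Gary->Yuma: 45 × 8 = 360
  Kent->Fargo: 95 × 2 = 190
  Kent->Yuma: 25 × 7 = 175
  Elko->Waco: 20 × 3 = 60
  Elko->Fargo: 10 × 4 = 40
  Elko->Akron: 25 × 7 = 175
Total cost = 1000.
So Elko→Akron carries 25 tons.

25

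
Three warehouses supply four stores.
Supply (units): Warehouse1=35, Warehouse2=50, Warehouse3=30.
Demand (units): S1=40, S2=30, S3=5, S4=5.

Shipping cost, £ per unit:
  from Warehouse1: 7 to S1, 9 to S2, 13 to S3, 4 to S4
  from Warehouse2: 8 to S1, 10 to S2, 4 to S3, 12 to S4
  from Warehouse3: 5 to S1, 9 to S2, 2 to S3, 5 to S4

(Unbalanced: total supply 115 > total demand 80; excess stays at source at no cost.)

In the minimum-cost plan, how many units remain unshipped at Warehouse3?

An optimal plan:
  Warehouse1 to S2: 30 × £9 = £270
  Warehouse1 to S4: 5 × £4 = £20
  Warehouse2 to S1: 10 × £8 = £80
  Warehouse2 to S3: 5 × £4 = £20
  Warehouse3 to S1: 30 × £5 = £150
Total cost = £540.
Warehouse3 ships 30 of its 30, leaving 0.

0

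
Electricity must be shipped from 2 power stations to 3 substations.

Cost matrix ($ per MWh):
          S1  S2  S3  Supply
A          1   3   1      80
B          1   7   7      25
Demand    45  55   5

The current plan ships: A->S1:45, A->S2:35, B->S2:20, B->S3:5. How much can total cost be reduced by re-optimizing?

Current plan cost = 45·1 + 35·3 + 20·7 + 5·7 = $325.
Optimal plan:
  A to S1: 20 MWh
  A to S2: 55 MWh
  A to S3: 5 MWh
  B to S1: 25 MWh
Optimal cost = $215.
Saving = 325 − 215 = $110.

110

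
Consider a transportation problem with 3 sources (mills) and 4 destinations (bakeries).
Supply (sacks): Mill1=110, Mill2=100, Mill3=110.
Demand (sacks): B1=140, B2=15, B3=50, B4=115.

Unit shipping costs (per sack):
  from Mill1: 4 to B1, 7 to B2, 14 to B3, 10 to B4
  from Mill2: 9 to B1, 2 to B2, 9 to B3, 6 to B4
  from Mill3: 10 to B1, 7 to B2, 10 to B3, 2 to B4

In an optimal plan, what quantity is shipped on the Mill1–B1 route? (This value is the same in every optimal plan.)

Optimal shipments:
  Mill1→B1: 110 × 4 = 440
  Mill2→B1: 30 × 9 = 270
  Mill2→B2: 15 × 2 = 30
  Mill2→B3: 50 × 9 = 450
  Mill2→B4: 5 × 6 = 30
  Mill3→B4: 110 × 2 = 220
Total cost = 1440.
So Mill1→B1 carries 110 sacks.

110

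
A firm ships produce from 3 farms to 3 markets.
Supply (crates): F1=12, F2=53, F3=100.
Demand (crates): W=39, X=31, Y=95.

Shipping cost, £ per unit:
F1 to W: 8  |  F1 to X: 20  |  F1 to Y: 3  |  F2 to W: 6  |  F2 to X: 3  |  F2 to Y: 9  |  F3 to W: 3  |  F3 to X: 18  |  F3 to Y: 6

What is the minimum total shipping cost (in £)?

Optimal allocation:
  F1→Y: 12 × £3 = £36
  F2→W: 22 × £6 = £132
  F2→X: 31 × £3 = £93
  F3→W: 17 × £3 = £51
  F3→Y: 83 × £6 = £498
Total = 36 + 132 + 93 + 51 + 498 = £810.
(Supply check: F1 ships 12; F2 ships 53; F3 ships 100.)

810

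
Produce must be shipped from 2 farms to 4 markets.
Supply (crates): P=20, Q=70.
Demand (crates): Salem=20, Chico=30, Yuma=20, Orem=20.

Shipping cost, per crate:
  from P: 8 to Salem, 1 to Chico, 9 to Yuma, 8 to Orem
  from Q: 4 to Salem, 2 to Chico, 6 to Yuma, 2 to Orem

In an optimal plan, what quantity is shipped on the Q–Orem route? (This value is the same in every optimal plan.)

Solving gives:
  P→Chico: 20 × 1 = 20
  Q→Salem: 20 × 4 = 80
  Q→Chico: 10 × 2 = 20
  Q→Yuma: 20 × 6 = 120
  Q→Orem: 20 × 2 = 40
Total cost = 280.
So Q→Orem carries 20 crates.

20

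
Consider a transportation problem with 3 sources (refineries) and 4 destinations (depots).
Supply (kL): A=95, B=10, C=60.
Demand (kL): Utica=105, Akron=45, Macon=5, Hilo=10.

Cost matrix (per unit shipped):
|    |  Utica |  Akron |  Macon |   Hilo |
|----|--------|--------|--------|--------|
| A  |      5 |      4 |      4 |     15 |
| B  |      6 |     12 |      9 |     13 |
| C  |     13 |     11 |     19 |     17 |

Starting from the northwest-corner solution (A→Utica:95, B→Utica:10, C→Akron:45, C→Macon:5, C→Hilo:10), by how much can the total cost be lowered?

35

Current plan cost = 95·5 + 10·6 + 45·11 + 5·19 + 10·17 = 1295.
Optimal plan:
  A to Utica: 90 × 5 = 450
  A to Macon: 5 × 4 = 20
  B to Utica: 10 × 6 = 60
  C to Utica: 5 × 13 = 65
  C to Akron: 45 × 11 = 495
  C to Hilo: 10 × 17 = 170
Optimal cost = 1260.
Saving = 1295 − 1260 = 35.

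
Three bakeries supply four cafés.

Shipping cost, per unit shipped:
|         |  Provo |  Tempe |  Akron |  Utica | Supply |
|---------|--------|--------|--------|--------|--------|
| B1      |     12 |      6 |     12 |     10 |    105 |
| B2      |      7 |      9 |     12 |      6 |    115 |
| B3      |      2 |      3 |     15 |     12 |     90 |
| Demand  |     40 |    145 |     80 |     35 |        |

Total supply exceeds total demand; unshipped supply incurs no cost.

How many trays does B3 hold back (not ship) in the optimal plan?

0

An optimal plan:
  B1→Tempe: 95 × 6 = 570
  B1→Akron: 10 × 12 = 120
  B2→Akron: 70 × 12 = 840
  B2→Utica: 35 × 6 = 210
  B3→Provo: 40 × 2 = 80
  B3→Tempe: 50 × 3 = 150
Total cost = 1970.
B3 ships 90 of its 90, leaving 0.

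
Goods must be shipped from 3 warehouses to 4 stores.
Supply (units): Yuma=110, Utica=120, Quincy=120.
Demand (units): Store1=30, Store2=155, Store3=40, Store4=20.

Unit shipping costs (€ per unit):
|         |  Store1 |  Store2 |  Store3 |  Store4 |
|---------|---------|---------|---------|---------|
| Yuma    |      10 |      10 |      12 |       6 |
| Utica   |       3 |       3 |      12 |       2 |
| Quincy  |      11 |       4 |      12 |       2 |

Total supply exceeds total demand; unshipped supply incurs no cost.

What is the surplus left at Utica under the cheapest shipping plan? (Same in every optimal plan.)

0

An optimal plan:
  Yuma->Store3: 40 × €12 = €480
  Utica->Store1: 30 × €3 = €90
  Utica->Store2: 90 × €3 = €270
  Quincy->Store2: 65 × €4 = €260
  Quincy->Store4: 20 × €2 = €40
Total cost = €1140.
Utica ships 120 of its 120, leaving 0.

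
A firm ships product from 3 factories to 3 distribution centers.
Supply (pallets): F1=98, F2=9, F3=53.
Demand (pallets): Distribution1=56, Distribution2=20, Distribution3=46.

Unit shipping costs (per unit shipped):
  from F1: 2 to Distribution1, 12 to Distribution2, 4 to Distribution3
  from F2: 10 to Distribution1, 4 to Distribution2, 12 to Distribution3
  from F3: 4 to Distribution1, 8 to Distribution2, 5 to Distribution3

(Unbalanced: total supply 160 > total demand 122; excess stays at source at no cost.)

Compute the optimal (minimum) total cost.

424

Optimal allocation:
  F1→Distribution1: 56 pallets
  F1→Distribution3: 42 pallets
  F2→Distribution2: 9 pallets
  F3→Distribution2: 11 pallets
  F3→Distribution3: 4 pallets
Total cost = 424.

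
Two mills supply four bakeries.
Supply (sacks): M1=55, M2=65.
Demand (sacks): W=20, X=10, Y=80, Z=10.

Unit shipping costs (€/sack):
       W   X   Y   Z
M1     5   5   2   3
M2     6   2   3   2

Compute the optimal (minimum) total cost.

345

Optimal allocation:
  M1 to W: 20 × €5 = €100
  M1 to Y: 35 × €2 = €70
  M2 to X: 10 × €2 = €20
  M2 to Y: 45 × €3 = €135
  M2 to Z: 10 × €2 = €20
Total = 100 + 70 + 20 + 135 + 20 = €345.
(Supply check: M1 ships 55; M2 ships 65.)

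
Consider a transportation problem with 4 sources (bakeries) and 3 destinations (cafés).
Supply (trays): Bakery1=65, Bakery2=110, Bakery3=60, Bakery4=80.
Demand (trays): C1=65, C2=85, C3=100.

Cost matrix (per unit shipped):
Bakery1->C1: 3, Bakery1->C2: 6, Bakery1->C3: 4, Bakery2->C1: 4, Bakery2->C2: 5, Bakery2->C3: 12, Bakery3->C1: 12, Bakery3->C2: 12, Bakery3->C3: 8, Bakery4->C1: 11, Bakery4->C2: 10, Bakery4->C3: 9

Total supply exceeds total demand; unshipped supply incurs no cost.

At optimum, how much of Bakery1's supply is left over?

0

An optimal plan:
  Bakery1->C1: 40 × 3 = 120
  Bakery1->C3: 25 × 4 = 100
  Bakery2->C1: 25 × 4 = 100
  Bakery2->C2: 85 × 5 = 425
  Bakery3->C3: 60 × 8 = 480
  Bakery4->C3: 15 × 9 = 135
Total cost = 1360.
Bakery1 ships 65 of its 65, leaving 0.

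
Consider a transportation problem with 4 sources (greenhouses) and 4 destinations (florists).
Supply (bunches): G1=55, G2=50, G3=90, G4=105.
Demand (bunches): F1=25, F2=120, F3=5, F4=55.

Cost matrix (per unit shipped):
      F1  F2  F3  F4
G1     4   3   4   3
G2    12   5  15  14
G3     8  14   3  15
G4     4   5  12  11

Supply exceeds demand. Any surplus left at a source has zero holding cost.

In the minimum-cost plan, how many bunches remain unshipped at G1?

Minimum-cost shipments:
  G1→F4: 55 bunches
  G2→F2: 50 bunches
  G3→F3: 5 bunches
  G4→F1: 25 bunches
  G4→F2: 70 bunches
Total cost = 880.
G1 ships 55 of its 55, leaving 0.

0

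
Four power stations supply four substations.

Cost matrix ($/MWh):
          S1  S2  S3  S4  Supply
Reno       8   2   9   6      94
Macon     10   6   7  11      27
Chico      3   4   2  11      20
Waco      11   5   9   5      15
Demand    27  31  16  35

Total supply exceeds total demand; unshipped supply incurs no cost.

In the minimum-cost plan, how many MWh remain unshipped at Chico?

Minimum-cost shipments:
  Reno–S1: 23 × $8 = $184
  Reno–S2: 31 × $2 = $62
  Reno–S4: 20 × $6 = $120
  Chico–S1: 4 × $3 = $12
  Chico–S3: 16 × $2 = $32
  Waco–S4: 15 × $5 = $75
Total cost = $485.
Chico ships 20 of its 20, leaving 0.

0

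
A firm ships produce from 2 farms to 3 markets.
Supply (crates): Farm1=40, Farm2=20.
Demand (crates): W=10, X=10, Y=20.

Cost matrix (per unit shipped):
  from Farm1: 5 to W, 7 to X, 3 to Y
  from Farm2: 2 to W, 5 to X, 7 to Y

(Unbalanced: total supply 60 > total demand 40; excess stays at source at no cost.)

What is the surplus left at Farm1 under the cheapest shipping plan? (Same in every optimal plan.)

20

An optimal plan:
  Farm1–Y: 20 crates
  Farm2–W: 10 crates
  Farm2–X: 10 crates
Total cost = 130.
Farm1 ships 20 of its 40, leaving 20.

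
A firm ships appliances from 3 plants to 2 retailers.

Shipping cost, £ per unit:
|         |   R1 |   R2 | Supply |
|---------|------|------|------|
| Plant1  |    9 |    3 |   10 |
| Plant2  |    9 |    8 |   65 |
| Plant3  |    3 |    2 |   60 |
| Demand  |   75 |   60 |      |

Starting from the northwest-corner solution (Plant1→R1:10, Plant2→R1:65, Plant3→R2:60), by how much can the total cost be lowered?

Current plan cost = 10·9 + 65·9 + 60·2 = £795.
Optimal plan:
  Plant1->R2: 10 units
  Plant2->R1: 15 units
  Plant2->R2: 50 units
  Plant3->R1: 60 units
Optimal cost = £745.
Saving = 795 − 745 = £50.

50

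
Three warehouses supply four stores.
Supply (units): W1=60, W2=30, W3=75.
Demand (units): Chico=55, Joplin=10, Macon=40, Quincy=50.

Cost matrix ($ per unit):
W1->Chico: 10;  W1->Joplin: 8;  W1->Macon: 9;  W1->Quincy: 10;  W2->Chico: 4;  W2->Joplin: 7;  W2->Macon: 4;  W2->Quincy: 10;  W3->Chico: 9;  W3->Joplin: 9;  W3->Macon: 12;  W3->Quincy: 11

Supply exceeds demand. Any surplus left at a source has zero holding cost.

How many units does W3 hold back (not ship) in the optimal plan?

10

An optimal plan:
  W1->Joplin: 10 × $8 = $80
  W1->Macon: 10 × $9 = $90
  W1->Quincy: 40 × $10 = $400
  W2->Macon: 30 × $4 = $120
  W3->Chico: 55 × $9 = $495
  W3->Quincy: 10 × $11 = $110
Total cost = $1295.
W3 ships 65 of its 75, leaving 10.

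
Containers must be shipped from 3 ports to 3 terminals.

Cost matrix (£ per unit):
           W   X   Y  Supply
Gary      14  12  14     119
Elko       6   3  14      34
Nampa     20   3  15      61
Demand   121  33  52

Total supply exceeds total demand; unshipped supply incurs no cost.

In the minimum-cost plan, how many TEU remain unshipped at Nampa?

Minimum-cost shipments:
  Gary to W: 87 × £14 = £1218
  Gary to Y: 32 × £14 = £448
  Elko to W: 34 × £6 = £204
  Nampa to X: 33 × £3 = £99
  Nampa to Y: 20 × £15 = £300
Total cost = £2269.
Nampa ships 53 of its 61, leaving 8.

8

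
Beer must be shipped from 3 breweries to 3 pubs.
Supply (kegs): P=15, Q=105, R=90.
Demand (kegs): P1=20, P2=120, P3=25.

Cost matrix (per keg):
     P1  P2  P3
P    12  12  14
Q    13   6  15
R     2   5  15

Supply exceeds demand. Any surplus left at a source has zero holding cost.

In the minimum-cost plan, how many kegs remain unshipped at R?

0

Minimum-cost shipments:
  P to P3: 15 × 14 = 210
  Q to P2: 50 × 6 = 300
  Q to P3: 10 × 15 = 150
  R to P1: 20 × 2 = 40
  R to P2: 70 × 5 = 350
Total cost = 1050.
R ships 90 of its 90, leaving 0.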